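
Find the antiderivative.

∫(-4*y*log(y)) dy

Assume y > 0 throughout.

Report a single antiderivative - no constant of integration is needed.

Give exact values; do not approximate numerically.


Answer: -2*y**2*log(y) + y**2.


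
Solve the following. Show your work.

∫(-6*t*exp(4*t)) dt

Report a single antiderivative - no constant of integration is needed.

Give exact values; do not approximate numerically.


Step 1. Integrate ∫(-6*t*exp(4*t)) dt by parts with u = t, dv = (-6*exp(4*t)) dt, so v = -3*exp(4*t)/2: now -3*t*exp(4*t)/2 + ∫(3*exp(4*t)/2) dt.
Step 2. Evaluate the standard form: now -3*t*exp(4*t)/2 + 3*exp(4*t)/8.
Answer: -3*t*exp(4*t)/2 + 3*exp(4*t)/8.


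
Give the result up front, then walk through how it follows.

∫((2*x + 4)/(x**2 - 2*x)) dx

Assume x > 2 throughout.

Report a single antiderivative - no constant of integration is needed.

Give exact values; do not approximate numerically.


The answer is -2*log(x) + 4*log(x - 2).
Step 1. Decompose ∫((2*x + 4)/(x**2 - 2*x)) dx by partial fractions, (2*x + 4)/(x**2 - 2*x) = 4/(x - 2) - 2/x: now ∫(-2/x) dx + ∫(4/(x - 2)) dx.
Step 2. Evaluate the standard form [assuming x > 0]: now -2*log(x) + ∫(4/(x - 2)) dx.
Step 3. Evaluate the standard form [assuming x > 2]: now -2*log(x) + 4*log(x - 2).
Answer: -2*log(x) + 4*log(x - 2).


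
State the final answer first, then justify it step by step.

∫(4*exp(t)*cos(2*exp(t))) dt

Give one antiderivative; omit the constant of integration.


The answer is 2*sin(2*exp(t)).
Step 1. Substitute u = exp(t), turning ∫(4*exp(t)*cos(2*exp(t))) dt into ∫(4*cos(2*u)) du: now ∫(4*cos(2*u)) du.
Step 2. Evaluate the standard form: now 2*sin(2*u).
Step 3. Substitute back u = exp(t): now 2*sin(2*exp(t)).
Answer: 2*sin(2*exp(t)).


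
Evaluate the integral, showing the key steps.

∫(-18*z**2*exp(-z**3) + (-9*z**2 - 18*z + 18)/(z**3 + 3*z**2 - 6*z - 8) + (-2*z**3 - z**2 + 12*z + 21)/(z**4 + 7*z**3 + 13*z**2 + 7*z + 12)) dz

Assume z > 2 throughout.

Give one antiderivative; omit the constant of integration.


Step 1. Rewrite: now ∫(-18*z**2*exp(-z**3)) dz + ∫((-9*z**2 - 18*z + 18)/(z**3 + 3*z**2 - 6*z - 8)) dz + ∫((-2*z**3 - z**2 + 12*z + 21)/(z**4 + 7*z**3 + 13*z**2 + 7*z + 12)) dz.
Step 2. Decompose ∫((-2*z**3 - z**2 + 12*z + 21)/(z**4 + 7*z**3 + 13*z**2 + 7*z + 12)) dz by partial fractions, (-2*z**3 - z**2 + 12*z + 21)/(z**4 + 7*z**3 + 13*z**2 + 7*z + 12) = 2/(z**2 + 1) - 5/(z + 4) + 3/(z + 3): now ∫(-18*z**2*exp(-z**3)) dz + ∫((-9*z**2 - 18*z + 18)/(z**3 + 3*z**2 - 6*z - 8)) dz + ∫(3/(z + 3)) dz + ∫(-5/(z + 4)) dz + ∫(2/(z**2 + 1)) dz.
Step 3. Evaluate the standard form [assuming z > -3]: now 3*log(z + 3) + ∫(-18*z**2*exp(-z**3)) dz + ∫((-9*z**2 - 18*z + 18)/(z**3 + 3*z**2 - 6*z - 8)) dz + ∫(-5/(z + 4)) dz + ∫(2/(z**2 + 1)) dz.
Step 4. Evaluate the standard form [assuming z > -4]: now 3*log(z + 3) - 5*log(z + 4) + ∫(-18*z**2*exp(-z**3)) dz + ∫((-9*z**2 - 18*z + 18)/(z**3 + 3*z**2 - 6*z - 8)) dz + ∫(2/(z**2 + 1)) dz.
Step 5. Evaluate the standard form: now 3*log(z + 3) - 5*log(z + 4) + 2*atan(z) + ∫(-18*z**2*exp(-z**3)) dz + ∫((-9*z**2 - 18*z + 18)/(z**3 + 3*z**2 - 6*z - 8)) dz.
Step 6. Substitute u = z**3, turning ∫(-18*z**2*exp(-z**3)) dz into ∫(-6*exp(-u)) du: now 3*log(z + 3) - 5*log(z + 4) + 2*atan(z) + ∫((-9*z**2 - 18*z + 18)/(z**3 + 3*z**2 - 6*z - 8)) dz + ∫(-6*exp(-u)) du.
Step 7. Evaluate the standard form: now 3*log(z + 3) - 5*log(z + 4) + 2*atan(z) + ∫((-9*z**2 - 18*z + 18)/(z**3 + 3*z**2 - 6*z - 8)) dz + 6*exp(-u).
Step 8. Substitute back u = z**3: now 3*log(z + 3) - 5*log(z + 4) + 2*atan(z) + ∫((-9*z**2 - 18*z + 18)/(z**3 + 3*z**2 - 6*z - 8)) dz + 6*exp(-z**3).
Step 9. Decompose ∫((-9*z**2 - 18*z + 18)/(z**3 + 3*z**2 - 6*z - 8)) dz by partial fractions, (-9*z**2 - 18*z + 18)/(z**3 + 3*z**2 - 6*z - 8) = -3/(z + 4) - 3/(z + 1) - 3/(z - 2): now 3*log(z + 3) - 5*log(z + 4) + 2*atan(z) + ∫(-3/(z - 2)) dz + ∫(-3/(z + 1)) dz + ∫(-3/(z + 4)) dz + 6*exp(-z**3).
Step 10. Evaluate the standard form [assuming z > -4]: now 3*log(z + 3) - 8*log(z + 4) + 2*atan(z) + ∫(-3/(z - 2)) dz + ∫(-3/(z + 1)) dz + 6*exp(-z**3).
Step 11. Evaluate the standard form [assuming z > 2]: now -3*log(z - 2) + 3*log(z + 3) - 8*log(z + 4) + 2*atan(z) + ∫(-3/(z + 1)) dz + 6*exp(-z**3).
Step 12. Evaluate the standard form [assuming z > -1]: now -3*log(z - 2) - 3*log(z + 1) + 3*log(z + 3) - 8*log(z + 4) + 2*atan(z) + 6*exp(-z**3).
Answer: -3*log(z - 2) - 3*log(z + 1) + 3*log(z + 3) - 8*log(z + 4) + 2*atan(z) + 6*exp(-z**3).


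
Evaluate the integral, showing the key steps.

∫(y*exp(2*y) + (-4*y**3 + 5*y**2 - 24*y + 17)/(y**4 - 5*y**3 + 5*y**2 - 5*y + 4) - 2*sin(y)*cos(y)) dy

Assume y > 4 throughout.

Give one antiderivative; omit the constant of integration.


Step 1. Rewrite: now ∫(y*exp(2*y)) dy + ∫((-4*y**3 + 5*y**2 - 24*y + 17)/(y**4 - 5*y**3 + 5*y**2 - 5*y + 4)) dy + ∫(-2*sin(y)*cos(y)) dy.
Step 2. Decompose ∫((-4*y**3 + 5*y**2 - 24*y + 17)/(y**4 - 5*y**3 + 5*y**2 - 5*y + 4)) dy by partial fractions, (-4*y**3 + 5*y**2 - 24*y + 17)/(y**4 - 5*y**3 + 5*y**2 - 5*y + 4) = 4/(y**2 + 1) + 1/(y - 1) - 5/(y - 4): now ∫(y*exp(2*y)) dy + ∫(-2*sin(y)*cos(y)) dy + ∫(-5/(y - 4)) dy + ∫(1/(y - 1)) dy + ∫(4/(y**2 + 1)) dy.
Step 3. Evaluate the standard form [assuming y > 1]: now log(y - 1) + ∫(y*exp(2*y)) dy + ∫(-2*sin(y)*cos(y)) dy + ∫(-5/(y - 4)) dy + ∫(4/(y**2 + 1)) dy.
Step 4. Evaluate the standard form [assuming y > 4]: now -5*log(y - 4) + log(y - 1) + ∫(y*exp(2*y)) dy + ∫(-2*sin(y)*cos(y)) dy + ∫(4/(y**2 + 1)) dy.
Step 5. Evaluate the standard form: now -5*log(y - 4) + log(y - 1) + 4*atan(y) + ∫(y*exp(2*y)) dy + ∫(-2*sin(y)*cos(y)) dy.
Step 6. Integrate ∫(y*exp(2*y)) dy by parts with u = y, dv = (exp(2*y)) dy, so v = exp(2*y)/2: now y*exp(2*y)/2 - 5*log(y - 4) + log(y - 1) + 4*atan(y) + ∫(-2*sin(y)*cos(y)) dy + ∫(-exp(2*y)/2) dy.
Step 7. Evaluate the standard form: now y*exp(2*y)/2 - exp(2*y)/4 - 5*log(y - 4) + log(y - 1) + 4*atan(y) + ∫(-2*sin(y)*cos(y)) dy.
Step 8. Substitute u = sin(y), turning ∫(-2*sin(y)*cos(y)) dy into ∫(-2*u) du: now y*exp(2*y)/2 - exp(2*y)/4 - 5*log(y - 4) + log(y - 1) + 4*atan(y) + ∫(-2*u) du.
Step 9. Evaluate the standard form: now -u**2 + y*exp(2*y)/2 - exp(2*y)/4 - 5*log(y - 4) + log(y - 1) + 4*atan(y).
Step 10. Substitute back u = sin(y): now y*exp(2*y)/2 - exp(2*y)/4 - 5*log(y - 4) + log(y - 1) - sin(y)**2 + 4*atan(y).
Answer: y*exp(2*y)/2 - exp(2*y)/4 - 5*log(y - 4) + log(y - 1) - sin(y)**2 + 4*atan(y).


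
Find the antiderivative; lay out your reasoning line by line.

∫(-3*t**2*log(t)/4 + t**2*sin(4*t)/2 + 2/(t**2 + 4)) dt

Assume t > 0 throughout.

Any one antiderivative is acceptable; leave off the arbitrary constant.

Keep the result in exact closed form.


Step 1. Rewrite: now ∫(-3*t**2*log(t)/4) dt + ∫(t**2*sin(4*t)/2) dt + ∫(2/(t**2 + 4)) dt.
Step 2. Evaluate the standard form: now atan(t/2) + ∫(-3*t**2*log(t)/4) dt + ∫(t**2*sin(4*t)/2) dt.
Step 3. Integrate ∫(t**2*sin(4*t)/2) dt by parts with u = t**2, dv = (sin(4*t)/2) dt, so v = -cos(4*t)/8: now -t**2*cos(4*t)/8 + atan(t/2) + ∫(t*cos(4*t)/4) dt + ∫(-3*t**2*log(t)/4) dt.
Step 4. Integrate ∫(t*cos(4*t)/4) dt by parts with u = t, dv = (cos(4*t)/4) dt, so v = sin(4*t)/16: now -t**2*cos(4*t)/8 + t*sin(4*t)/16 + atan(t/2) + ∫(-3*t**2*log(t)/4) dt + ∫(-sin(4*t)/16) dt.
Step 5. Evaluate the standard form: now -t**2*cos(4*t)/8 + t*sin(4*t)/16 + cos(4*t)/64 + atan(t/2) + ∫(-3*t**2*log(t)/4) dt.
Step 6. Integrate ∫(-3*t**2*log(t)/4) dt by parts with u = log(t), dv = (-3*t**2/4) dt, so v = -t**3/4 [assuming t > 0]: now -t**3*log(t)/4 - t**2*cos(4*t)/8 + t*sin(4*t)/16 + cos(4*t)/64 + atan(t/2) + ∫(t**2/4) dt.
Step 7. Evaluate the standard form: now -t**3*log(t)/4 + t**3/12 - t**2*cos(4*t)/8 + t*sin(4*t)/16 + cos(4*t)/64 + atan(t/2).
Answer: -t**3*log(t)/4 + t**3/12 - t**2*cos(4*t)/8 + t*sin(4*t)/16 + cos(4*t)/64 + atan(t/2).


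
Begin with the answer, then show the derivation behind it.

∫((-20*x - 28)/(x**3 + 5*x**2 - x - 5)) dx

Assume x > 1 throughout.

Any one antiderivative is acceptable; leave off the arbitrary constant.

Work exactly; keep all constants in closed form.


The answer is -4*log(x - 1) + log(x + 1) + 3*log(x + 5).
Step 1. Decompose ∫((-20*x - 28)/(x**3 + 5*x**2 - x - 5)) dx by partial fractions, (-20*x - 28)/(x**3 + 5*x**2 - x - 5) = 3/(x + 5) + 1/(x + 1) - 4/(x - 1): now ∫(-4/(x - 1)) dx + ∫(1/(x + 1)) dx + ∫(3/(x + 5)) dx.
Step 2. Evaluate the standard form [assuming x > 1]: now -4*log(x - 1) + ∫(1/(x + 1)) dx + ∫(3/(x + 5)) dx.
Step 3. Evaluate the standard form [assuming x > -5]: now -4*log(x - 1) + 3*log(x + 5) + ∫(1/(x + 1)) dx.
Step 4. Evaluate the standard form [assuming x > -1]: now -4*log(x - 1) + log(x + 1) + 3*log(x + 5).
Answer: -4*log(x - 1) + log(x + 1) + 3*log(x + 5).


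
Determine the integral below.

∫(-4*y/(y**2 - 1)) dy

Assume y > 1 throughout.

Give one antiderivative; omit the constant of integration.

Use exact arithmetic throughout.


Answer: -2*log(y - 1) - 2*log(y + 1).


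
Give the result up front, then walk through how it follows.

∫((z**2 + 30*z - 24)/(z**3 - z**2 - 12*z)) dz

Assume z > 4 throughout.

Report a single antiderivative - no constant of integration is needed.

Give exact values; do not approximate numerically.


The answer is 2*log(z) + 4*log(z - 4) - 5*log(z + 3).
Step 1. Decompose ∫((z**2 + 30*z - 24)/(z**3 - z**2 - 12*z)) dz by partial fractions, (z**2 + 30*z - 24)/(z**3 - z**2 - 12*z) = -5/(z + 3) + 4/(z - 4) + 2/z: now ∫(2/z) dz + ∫(4/(z - 4)) dz + ∫(-5/(z + 3)) dz.
Step 2. Evaluate the standard form [assuming z > -3]: now -5*log(z + 3) + ∫(2/z) dz + ∫(4/(z - 4)) dz.
Step 3. Evaluate the standard form [assuming z > 4]: now 4*log(z - 4) - 5*log(z + 3) + ∫(2/z) dz.
Step 4. Evaluate the standard form [assuming z > 0]: now 2*log(z) + 4*log(z - 4) - 5*log(z + 3).
Answer: 2*log(z) + 4*log(z - 4) - 5*log(z + 3).


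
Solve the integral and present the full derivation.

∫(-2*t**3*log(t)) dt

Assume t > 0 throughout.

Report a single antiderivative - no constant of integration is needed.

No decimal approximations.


Step 1. Integrate ∫(-2*t**3*log(t)) dt by parts with u = log(t), dv = (-2*t**3) dt, so v = -t**4/2 [assuming t > 0]: now -t**4*log(t)/2 + ∫(t**3/2) dt.
Step 2. Evaluate the standard form: now -t**4*log(t)/2 + t**4/8.
Answer: -t**4*log(t)/2 + t**4/8.


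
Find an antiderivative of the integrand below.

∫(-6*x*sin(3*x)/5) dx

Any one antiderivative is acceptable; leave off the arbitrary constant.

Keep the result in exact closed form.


Answer: 2*x*cos(3*x)/5 - 2*sin(3*x)/15.


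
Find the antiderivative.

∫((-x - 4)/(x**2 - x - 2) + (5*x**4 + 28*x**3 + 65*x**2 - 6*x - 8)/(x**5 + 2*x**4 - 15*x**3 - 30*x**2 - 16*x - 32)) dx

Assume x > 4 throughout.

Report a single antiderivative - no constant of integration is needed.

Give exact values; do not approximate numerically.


Answer: 5*log(x - 4) - 2*log(x - 2) + log(x + 1) - 2*log(x + 2) + 2*log(x + 4) + 2*atan(x).


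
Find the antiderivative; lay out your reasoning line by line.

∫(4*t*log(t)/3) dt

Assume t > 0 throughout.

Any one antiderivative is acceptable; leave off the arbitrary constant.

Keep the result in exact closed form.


Step 1. Integrate ∫(4*t*log(t)/3) dt by parts with u = log(t), dv = (4*t/3) dt, so v = 2*t**2/3 [assuming t > 0]: now 2*t**2*log(t)/3 + ∫(-2*t/3) dt.
Step 2. Evaluate the standard form: now 2*t**2*log(t)/3 - t**2/3.
Answer: 2*t**2*log(t)/3 - t**2/3.


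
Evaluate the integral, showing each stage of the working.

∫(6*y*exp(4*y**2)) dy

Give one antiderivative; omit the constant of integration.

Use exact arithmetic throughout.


Step 1. Substitute u = y**2, turning ∫(6*y*exp(4*y**2)) dy into ∫(3*exp(4*u)) du: now ∫(3*exp(4*u)) du.
Step 2. Evaluate the standard form: now 3*exp(4*u)/4.
Step 3. Substitute back u = y**2: now 3*exp(4*y**2)/4.
Answer: 3*exp(4*y**2)/4.


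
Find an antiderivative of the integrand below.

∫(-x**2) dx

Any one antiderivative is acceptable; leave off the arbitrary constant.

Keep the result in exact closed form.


Answer: -x**3/3.


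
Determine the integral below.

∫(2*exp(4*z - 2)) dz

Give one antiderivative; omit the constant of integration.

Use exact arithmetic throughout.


Answer: exp(4*z - 2)/2.


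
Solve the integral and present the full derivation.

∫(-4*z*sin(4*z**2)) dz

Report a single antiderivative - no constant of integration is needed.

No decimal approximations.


Step 1. Substitute u = z**2, turning ∫(-4*z*sin(4*z**2)) dz into ∫(-2*sin(4*u)) du: now ∫(-2*sin(4*u)) du.
Step 2. Evaluate the standard form: now cos(4*u)/2.
Step 3. Substitute back u = z**2: now cos(4*z**2)/2.
Answer: cos(4*z**2)/2.


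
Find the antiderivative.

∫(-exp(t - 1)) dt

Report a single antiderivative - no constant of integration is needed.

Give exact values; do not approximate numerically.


Answer: -exp(t - 1).


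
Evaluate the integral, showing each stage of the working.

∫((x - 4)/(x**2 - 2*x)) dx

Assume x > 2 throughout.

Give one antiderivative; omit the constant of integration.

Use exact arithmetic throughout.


Step 1. Decompose ∫((x - 4)/(x**2 - 2*x)) dx by partial fractions, (x - 4)/(x**2 - 2*x) = -1/(x - 2) + 2/x: now ∫(2/x) dx + ∫(-1/(x - 2)) dx.
Step 2. Evaluate the standard form [assuming x > 0]: now 2*log(x) + ∫(-1/(x - 2)) dx.
Step 3. Evaluate the standard form [assuming x > 2]: now 2*log(x) - log(x - 2).
Answer: 2*log(x) - log(x - 2).


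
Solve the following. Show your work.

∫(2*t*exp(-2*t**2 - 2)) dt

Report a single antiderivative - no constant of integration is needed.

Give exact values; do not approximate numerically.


Step 1. Substitute u = t**2 + 1, turning ∫(2*t*exp(-2*t**2 - 2)) dt into ∫(exp(-2*u)) du: now ∫(exp(-2*u)) du.
Step 2. Evaluate the standard form: now -exp(-2*u)/2.
Step 3. Substitute back u = t**2 + 1: now -exp(-2*t**2 - 2)/2.
Answer: -exp(-2*t**2 - 2)/2.


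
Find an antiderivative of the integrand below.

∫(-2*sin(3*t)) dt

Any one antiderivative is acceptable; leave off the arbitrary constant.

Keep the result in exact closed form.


Answer: 2*cos(3*t)/3.


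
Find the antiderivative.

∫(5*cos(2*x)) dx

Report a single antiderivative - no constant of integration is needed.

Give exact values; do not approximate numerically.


Answer: 5*sin(2*x)/2.


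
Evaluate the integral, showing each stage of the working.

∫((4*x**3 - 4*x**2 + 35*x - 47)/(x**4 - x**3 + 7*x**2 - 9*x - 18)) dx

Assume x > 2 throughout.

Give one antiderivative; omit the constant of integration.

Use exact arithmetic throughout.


Step 1. Decompose ∫((4*x**3 - 4*x**2 + 35*x - 47)/(x**4 - x**3 + 7*x**2 - 9*x - 18)) dx by partial fractions, (4*x**3 - 4*x**2 + 35*x - 47)/(x**4 - x**3 + 7*x**2 - 9*x - 18) = 1/(x**2 + 9) + 3/(x + 1) + 1/(x - 2): now ∫(1/(x - 2)) dx + ∫(3/(x + 1)) dx + ∫(1/(x**2 + 9)) dx.
Step 2. Evaluate the standard form [assuming x > -1]: now 3*log(x + 1) + ∫(1/(x - 2)) dx + ∫(1/(x**2 + 9)) dx.
Step 3. Evaluate the standard form [assuming x > 2]: now log(x - 2) + 3*log(x + 1) + ∫(1/(x**2 + 9)) dx.
Step 4. Evaluate the standard form: now log(x - 2) + 3*log(x + 1) + atan(x/3)/3.
Answer: log(x - 2) + 3*log(x + 1) + atan(x/3)/3.


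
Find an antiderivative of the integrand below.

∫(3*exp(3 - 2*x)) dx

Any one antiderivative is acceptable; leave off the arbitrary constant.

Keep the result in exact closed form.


Answer: -3*exp(3 - 2*x)/2.


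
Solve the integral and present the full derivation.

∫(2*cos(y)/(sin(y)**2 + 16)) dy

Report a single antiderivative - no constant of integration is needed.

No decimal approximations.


Step 1. Substitute u = sin(y), turning ∫(2*cos(y)/(sin(y)**2 + 16)) dy into ∫(2/(u**2 + 16)) du: now ∫(2/(u**2 + 16)) du.
Step 2. Evaluate the standard form: now atan(u/4)/2.
Step 3. Substitute back u = sin(y): now atan(sin(y)/4)/2.
Answer: atan(sin(y)/4)/2.


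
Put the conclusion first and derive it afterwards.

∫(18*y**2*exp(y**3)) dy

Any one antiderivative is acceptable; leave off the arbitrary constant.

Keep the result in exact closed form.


The answer is 6*exp(y**3).
Step 1. Substitute u = y**3, turning ∫(18*y**2*exp(y**3)) dy into ∫(6*exp(u)) du: now ∫(6*exp(u)) du.
Step 2. Evaluate the standard form: now 6*exp(u).
Step 3. Substitute back u = y**3: now 6*exp(y**3).
Answer: 6*exp(y**3).


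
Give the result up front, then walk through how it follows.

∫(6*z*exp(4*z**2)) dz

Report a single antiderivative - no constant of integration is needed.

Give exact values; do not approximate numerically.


The answer is 3*exp(4*z**2)/4.
Step 1. Substitute u = z**2, turning ∫(6*z*exp(4*z**2)) dz into ∫(3*exp(4*u)) du: now ∫(3*exp(4*u)) du.
Step 2. Evaluate the standard form: now 3*exp(4*u)/4.
Step 3. Substitute back u = z**2: now 3*exp(4*z**2)/4.
Answer: 3*exp(4*z**2)/4.


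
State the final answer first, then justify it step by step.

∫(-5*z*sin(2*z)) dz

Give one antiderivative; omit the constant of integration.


The answer is 5*z*cos(2*z)/2 - 5*sin(2*z)/4.
Step 1. Integrate ∫(-5*z*sin(2*z)) dz by parts with u = z, dv = (-5*sin(2*z)) dz, so v = 5*cos(2*z)/2: now 5*z*cos(2*z)/2 + ∫(-5*cos(2*z)/2) dz.
Step 2. Evaluate the standard form: now 5*z*cos(2*z)/2 - 5*sin(2*z)/4.
Answer: 5*z*cos(2*z)/2 - 5*sin(2*z)/4.


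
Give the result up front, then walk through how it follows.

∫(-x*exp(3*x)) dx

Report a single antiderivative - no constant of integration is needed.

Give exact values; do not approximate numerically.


The answer is -x*exp(3*x)/3 + exp(3*x)/9.
Step 1. Integrate ∫(-x*exp(3*x)) dx by parts with u = x, dv = (-exp(3*x)) dx, so v = -exp(3*x)/3: now -x*exp(3*x)/3 + ∫(exp(3*x)/3) dx.
Step 2. Evaluate the standard form: now -x*exp(3*x)/3 + exp(3*x)/9.
Answer: -x*exp(3*x)/3 + exp(3*x)/9.


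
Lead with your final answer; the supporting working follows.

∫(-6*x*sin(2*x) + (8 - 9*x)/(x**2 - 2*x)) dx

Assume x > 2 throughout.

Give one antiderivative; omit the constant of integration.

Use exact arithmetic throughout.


The answer is 3*x*cos(2*x) - 4*log(x) - 5*log(x - 2) - 3*sin(2*x)/2.
Step 1. Rewrite: now ∫(-6*x*sin(2*x)) dx + ∫((8 - 9*x)/(x**2 - 2*x)) dx.
Step 2. Decompose ∫((8 - 9*x)/(x**2 - 2*x)) dx by partial fractions, (8 - 9*x)/(x**2 - 2*x) = -5/(x - 2) - 4/x: now ∫(-4/x) dx + ∫(-6*x*sin(2*x)) dx + ∫(-5/(x - 2)) dx.
Step 3. Evaluate the standard form [assuming x > 0]: now -4*log(x) + ∫(-6*x*sin(2*x)) dx + ∫(-5/(x - 2)) dx.
Step 4. Evaluate the standard form [assuming x > 2]: now -4*log(x) - 5*log(x - 2) + ∫(-6*x*sin(2*x)) dx.
Step 5. Integrate ∫(-6*x*sin(2*x)) dx by parts with u = x, dv = (-6*sin(2*x)) dx, so v = 3*cos(2*x): now 3*x*cos(2*x) - 4*log(x) - 5*log(x - 2) + ∫(-3*cos(2*x)) dx.
Step 6. Evaluate the standard form: now 3*x*cos(2*x) - 4*log(x) - 5*log(x - 2) - 3*sin(2*x)/2.
Answer: 3*x*cos(2*x) - 4*log(x) - 5*log(x - 2) - 3*sin(2*x)/2.


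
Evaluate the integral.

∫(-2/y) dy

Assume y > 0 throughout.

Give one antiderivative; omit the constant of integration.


Answer: -2*log(y).


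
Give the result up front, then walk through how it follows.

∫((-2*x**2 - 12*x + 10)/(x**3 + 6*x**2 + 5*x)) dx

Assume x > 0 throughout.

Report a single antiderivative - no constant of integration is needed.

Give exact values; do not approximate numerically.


The answer is 2*log(x) - 5*log(x + 1) + log(x + 5).
Step 1. Decompose ∫((-2*x**2 - 12*x + 10)/(x**3 + 6*x**2 + 5*x)) dx by partial fractions, (-2*x**2 - 12*x + 10)/(x**3 + 6*x**2 + 5*x) = 1/(x + 5) - 5/(x + 1) + 2/x: now ∫(2/x) dx + ∫(-5/(x + 1)) dx + ∫(1/(x + 5)) dx.
Step 2. Evaluate the standard form [assuming x > -5]: now log(x + 5) + ∫(2/x) dx + ∫(-5/(x + 1)) dx.
Step 3. Evaluate the standard form [assuming x > -1]: now -5*log(x + 1) + log(x + 5) + ∫(2/x) dx.
Step 4. Evaluate the standard form [assuming x > 0]: now 2*log(x) - 5*log(x + 1) + log(x + 5).
Answer: 2*log(x) - 5*log(x + 1) + log(x + 5).


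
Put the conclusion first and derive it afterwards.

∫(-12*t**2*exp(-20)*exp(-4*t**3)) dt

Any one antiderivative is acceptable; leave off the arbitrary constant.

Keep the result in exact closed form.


The answer is exp(-4*t**3 - 20).
Step 1. Substitute u = t**3 + 5, turning ∫(-12*t**2*exp(-20)*exp(-4*t**3)) dt into ∫(-4*exp(-4*u)) du: now ∫(-4*exp(-4*u)) du.
Step 2. Evaluate the standard form: now exp(-4*u).
Step 3. Substitute back u = t**3 + 5: now exp(-4*t**3 - 20).
Answer: exp(-4*t**3 - 20).


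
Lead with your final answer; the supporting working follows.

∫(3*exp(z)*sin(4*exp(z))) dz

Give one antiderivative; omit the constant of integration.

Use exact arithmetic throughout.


The answer is -3*cos(4*exp(z))/4.
Step 1. Substitute u = exp(z), turning ∫(3*exp(z)*sin(4*exp(z))) dz into ∫(3*sin(4*u)) du: now ∫(3*sin(4*u)) du.
Step 2. Evaluate the standard form: now -3*cos(4*u)/4.
Step 3. Substitute back u = exp(z): now -3*cos(4*exp(z))/4.
Answer: -3*cos(4*exp(z))/4.


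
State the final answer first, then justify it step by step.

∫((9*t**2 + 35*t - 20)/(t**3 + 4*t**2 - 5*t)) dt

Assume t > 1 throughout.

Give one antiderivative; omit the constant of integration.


The answer is 4*log(t) + 4*log(t - 1) + log(t + 5).
Step 1. Decompose ∫((9*t**2 + 35*t - 20)/(t**3 + 4*t**2 - 5*t)) dt by partial fractions, (9*t**2 + 35*t - 20)/(t**3 + 4*t**2 - 5*t) = 1/(t + 5) + 4/(t - 1) + 4/t: now ∫(4/t) dt + ∫(4/(t - 1)) dt + ∫(1/(t + 5)) dt.
Step 2. Evaluate the standard form [assuming t > 0]: now 4*log(t) + ∫(4/(t - 1)) dt + ∫(1/(t + 5)) dt.
Step 3. Evaluate the standard form [assuming t > 1]: now 4*log(t) + 4*log(t - 1) + ∫(1/(t + 5)) dt.
Step 4. Evaluate the standard form [assuming t > -5]: now 4*log(t) + 4*log(t - 1) + log(t + 5).
Answer: 4*log(t) + 4*log(t - 1) + log(t + 5).


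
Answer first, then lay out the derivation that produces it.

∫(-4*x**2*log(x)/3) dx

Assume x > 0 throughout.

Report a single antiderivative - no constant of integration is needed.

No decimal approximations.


The answer is -4*x**3*log(x)/9 + 4*x**3/27.
Step 1. Integrate ∫(-4*x**2*log(x)/3) dx by parts with u = log(x), dv = (-4*x**2/3) dx, so v = -4*x**3/9 [assuming x > 0]: now -4*x**3*log(x)/9 + ∫(4*x**2/9) dx.
Step 2. Evaluate the standard form: now -4*x**3*log(x)/9 + 4*x**3/27.
Answer: -4*x**3*log(x)/9 + 4*x**3/27.


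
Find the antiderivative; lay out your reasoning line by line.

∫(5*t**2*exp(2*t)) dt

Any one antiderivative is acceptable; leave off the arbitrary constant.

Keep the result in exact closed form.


Step 1. Integrate ∫(5*t**2*exp(2*t)) dt by parts with u = t**2, dv = (5*exp(2*t)) dt, so v = 5*exp(2*t)/2: now 5*t**2*exp(2*t)/2 + ∫(-5*t*exp(2*t)) dt.
Step 2. Integrate ∫(-5*t*exp(2*t)) dt by parts with u = t, dv = (-5*exp(2*t)) dt, so v = -5*exp(2*t)/2: now 5*t**2*exp(2*t)/2 - 5*t*exp(2*t)/2 + ∫(5*exp(2*t)/2) dt.
Step 3. Evaluate the standard form: now 5*t**2*exp(2*t)/2 - 5*t*exp(2*t)/2 + 5*exp(2*t)/4.
Answer: 5*t**2*exp(2*t)/2 - 5*t*exp(2*t)/2 + 5*exp(2*t)/4.


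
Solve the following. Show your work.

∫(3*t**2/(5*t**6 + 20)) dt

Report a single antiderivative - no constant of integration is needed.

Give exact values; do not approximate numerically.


Step 1. Substitute u = t**3, turning ∫(3*t**2/(5*t**6 + 20)) dt into ∫(1/(5*(u**2 + 4))) du: now ∫(1/(5*(u**2 + 4))) du.
Step 2. Evaluate the standard form: now atan(u/2)/10.
Step 3. Substitute back u = t**3: now atan(t**3/2)/10.
Answer: atan(t**3/2)/10.


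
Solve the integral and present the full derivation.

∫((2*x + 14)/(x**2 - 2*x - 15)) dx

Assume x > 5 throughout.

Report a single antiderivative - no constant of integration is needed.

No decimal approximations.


Step 1. Decompose ∫((2*x + 14)/(x**2 - 2*x - 15)) dx by partial fractions, (2*x + 14)/(x**2 - 2*x - 15) = -1/(x + 3) + 3/(x - 5): now ∫(3/(x - 5)) dx + ∫(-1/(x + 3)) dx.
Step 2. Evaluate the standard form [assuming x > 5]: now 3*log(x - 5) + ∫(-1/(x + 3)) dx.
Step 3. Evaluate the standard form [assuming x > -3]: now 3*log(x - 5) - log(x + 3).
Answer: 3*log(x - 5) - log(x + 3).


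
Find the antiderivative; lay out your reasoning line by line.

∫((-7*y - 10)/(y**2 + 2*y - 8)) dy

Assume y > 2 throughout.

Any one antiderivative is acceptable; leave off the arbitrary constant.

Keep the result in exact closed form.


Step 1. Decompose ∫((-7*y - 10)/(y**2 + 2*y - 8)) dy by partial fractions, (-7*y - 10)/(y**2 + 2*y - 8) = -3/(y + 4) - 4/(y - 2): now ∫(-4/(y - 2)) dy + ∫(-3/(y + 4)) dy.
Step 2. Evaluate the standard form [assuming y > 2]: now -4*log(y - 2) + ∫(-3/(y + 4)) dy.
Step 3. Evaluate the standard form [assuming y > -4]: now -4*log(y - 2) - 3*log(y + 4).
Answer: -4*log(y - 2) - 3*log(y + 4).


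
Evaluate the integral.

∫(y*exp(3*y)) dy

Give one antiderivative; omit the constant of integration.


Answer: y*exp(3*y)/3 - exp(3*y)/9.


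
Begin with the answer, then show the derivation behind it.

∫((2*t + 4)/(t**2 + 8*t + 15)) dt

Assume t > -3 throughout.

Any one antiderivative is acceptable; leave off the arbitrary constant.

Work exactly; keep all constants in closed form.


The answer is -log(t + 3) + 3*log(t + 5).
Step 1. Decompose ∫((2*t + 4)/(t**2 + 8*t + 15)) dt by partial fractions, (2*t + 4)/(t**2 + 8*t + 15) = 3/(t + 5) - 1/(t + 3): now ∫(-1/(t + 3)) dt + ∫(3/(t + 5)) dt.
Step 2. Evaluate the standard form [assuming t > -5]: now 3*log(t + 5) + ∫(-1/(t + 3)) dt.
Step 3. Evaluate the standard form [assuming t > -3]: now -log(t + 3) + 3*log(t + 5).
Answer: -log(t + 3) + 3*log(t + 5).


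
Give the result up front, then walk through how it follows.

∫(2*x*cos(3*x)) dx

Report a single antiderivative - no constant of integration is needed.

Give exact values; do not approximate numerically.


The answer is 2*x*sin(3*x)/3 + 2*cos(3*x)/9.
Step 1. Integrate ∫(2*x*cos(3*x)) dx by parts with u = x, dv = (2*cos(3*x)) dx, so v = 2*sin(3*x)/3: now 2*x*sin(3*x)/3 + ∫(-2*sin(3*x)/3) dx.
Step 2. Evaluate the standard form: now 2*x*sin(3*x)/3 + 2*cos(3*x)/9.
Answer: 2*x*sin(3*x)/3 + 2*cos(3*x)/9.


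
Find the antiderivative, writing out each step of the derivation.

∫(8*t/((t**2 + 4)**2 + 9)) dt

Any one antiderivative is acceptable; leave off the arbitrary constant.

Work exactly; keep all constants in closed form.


Step 1. Substitute u = t**2 + 4, turning ∫(8*t/((t**2 + 4)**2 + 9)) dt into ∫(4/(u**2 + 9)) du: now ∫(4/(u**2 + 9)) du.
Step 2. Evaluate the standard form: now 4*atan(u/3)/3.
Step 3. Substitute back u = t**2 + 4: now 4*atan(t**2/3 + 4/3)/3.
Answer: 4*atan(t**2/3 + 4/3)/3.


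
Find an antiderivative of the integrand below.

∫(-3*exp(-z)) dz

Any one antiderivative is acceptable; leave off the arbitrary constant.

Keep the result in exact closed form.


Answer: 3*exp(-z).


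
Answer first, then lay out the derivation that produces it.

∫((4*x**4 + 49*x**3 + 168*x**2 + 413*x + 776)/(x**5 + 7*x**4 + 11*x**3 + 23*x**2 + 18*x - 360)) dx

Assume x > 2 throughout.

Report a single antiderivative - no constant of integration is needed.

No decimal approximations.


The answer is 5*log(x - 2) + 2*log(x + 4) - 3*log(x + 5) + 4*atan(x/3)/3.
Step 1. Decompose ∫((4*x**4 + 49*x**3 + 168*x**2 + 413*x + 776)/(x**5 + 7*x**4 + 11*x**3 + 23*x**2 + 18*x - 360)) dx by partial fractions, (4*x**4 + 49*x**3 + 168*x**2 + 413*x + 776)/(x**5 + 7*x**4 + 11*x**3 + 23*x**2 + 18*x - 360) = 4/(x**2 + 9) - 3/(x + 5) + 2/(x + 4) + 5/(x - 2): now ∫(5/(x - 2)) dx + ∫(2/(x + 4)) dx + ∫(-3/(x + 5)) dx + ∫(4/(x**2 + 9)) dx.
Step 2. Evaluate the standard form [assuming x > 2]: now 5*log(x - 2) + ∫(2/(x + 4)) dx + ∫(-3/(x + 5)) dx + ∫(4/(x**2 + 9)) dx.
Step 3. Evaluate the standard form [assuming x > -5]: now 5*log(x - 2) - 3*log(x + 5) + ∫(2/(x + 4)) dx + ∫(4/(x**2 + 9)) dx.
Step 4. Evaluate the standard form [assuming x > -4]: now 5*log(x - 2) + 2*log(x + 4) - 3*log(x + 5) + ∫(4/(x**2 + 9)) dx.
Step 5. Evaluate the standard form: now 5*log(x - 2) + 2*log(x + 4) - 3*log(x + 5) + 4*atan(x/3)/3.
Answer: 5*log(x - 2) + 2*log(x + 4) - 3*log(x + 5) + 4*atan(x/3)/3.


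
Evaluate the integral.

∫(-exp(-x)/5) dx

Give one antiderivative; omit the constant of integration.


Answer: exp(-x)/5.


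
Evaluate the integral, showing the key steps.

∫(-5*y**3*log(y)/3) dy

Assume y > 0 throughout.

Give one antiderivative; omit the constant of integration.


Step 1. Integrate ∫(-5*y**3*log(y)/3) dy by parts with u = log(y), dv = (-5*y**3/3) dy, so v = -5*y**4/12 [assuming y > 0]: now -5*y**4*log(y)/12 + ∫(5*y**3/12) dy.
Step 2. Evaluate the standard form: now -5*y**4*log(y)/12 + 5*y**4/48.
Answer: -5*y**4*log(y)/12 + 5*y**4/48.


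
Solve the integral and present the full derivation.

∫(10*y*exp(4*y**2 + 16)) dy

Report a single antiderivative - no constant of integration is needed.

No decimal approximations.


Step 1. Substitute u = y**2 + 4, turning ∫(10*y*exp(4*y**2 + 16)) dy into ∫(5*exp(4*u)) du: now ∫(5*exp(4*u)) du.
Step 2. Evaluate the standard form: now 5*exp(4*u)/4.
Step 3. Substitute back u = y**2 + 4: now 5*exp(4*y**2 + 16)/4.
Answer: 5*exp(4*y**2 + 16)/4.


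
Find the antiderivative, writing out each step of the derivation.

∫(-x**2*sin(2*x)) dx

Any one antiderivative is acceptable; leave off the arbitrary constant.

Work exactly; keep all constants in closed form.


Step 1. Integrate ∫(-x**2*sin(2*x)) dx by parts with u = x**2, dv = (-sin(2*x)) dx, so v = cos(2*x)/2: now x**2*cos(2*x)/2 + ∫(-x*cos(2*x)) dx.
Step 2. Integrate ∫(-x*cos(2*x)) dx by parts with u = x, dv = (-cos(2*x)) dx, so v = -sin(2*x)/2: now x**2*cos(2*x)/2 - x*sin(2*x)/2 + ∫(sin(2*x)/2) dx.
Step 3. Evaluate the standard form: now x**2*cos(2*x)/2 - x*sin(2*x)/2 - cos(2*x)/4.
Answer: x**2*cos(2*x)/2 - x*sin(2*x)/2 - cos(2*x)/4.


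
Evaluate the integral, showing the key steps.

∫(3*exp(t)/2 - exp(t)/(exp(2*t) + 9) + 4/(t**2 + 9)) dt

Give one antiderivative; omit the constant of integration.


Step 1. Rewrite: now ∫(-exp(t)/(exp(2*t) + 9)) dt + ∫(4/(t**2 + 9)) dt + ∫(3*exp(t)/2) dt.
Step 2. Evaluate the standard form: now 3*exp(t)/2 + ∫(-exp(t)/(exp(2*t) + 9)) dt + ∫(4/(t**2 + 9)) dt.
Step 3. Evaluate the standard form: now 3*exp(t)/2 + 4*atan(t/3)/3 + ∫(-exp(t)/(exp(2*t) + 9)) dt.
Step 4. Substitute u = exp(t), turning ∫(-exp(t)/(exp(2*t) + 9)) dt into ∫(-1/(u**2 + 9)) du: now 3*exp(t)/2 + 4*atan(t/3)/3 + ∫(-1/(u**2 + 9)) du.
Step 5. Evaluate the standard form: now 3*exp(t)/2 + 4*atan(t/3)/3 - atan(u/3)/3.
Step 6. Substitute back u = exp(t): now 3*exp(t)/2 + 4*atan(t/3)/3 - atan(exp(t)/3)/3.
Answer: 3*exp(t)/2 + 4*atan(t/3)/3 - atan(exp(t)/3)/3.


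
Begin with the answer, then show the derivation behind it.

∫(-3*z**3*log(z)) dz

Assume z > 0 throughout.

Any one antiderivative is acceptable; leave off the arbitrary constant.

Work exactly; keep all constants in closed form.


The answer is -3*z**4*log(z)/4 + 3*z**4/16.
Step 1. Integrate ∫(-3*z**3*log(z)) dz by parts with u = log(z), dv = (-3*z**3) dz, so v = -3*z**4/4 [assuming z > 0]: now -3*z**4*log(z)/4 + ∫(3*z**3/4) dz.
Step 2. Evaluate the standard form: now -3*z**4*log(z)/4 + 3*z**4/16.
Answer: -3*z**4*log(z)/4 + 3*z**4/16.


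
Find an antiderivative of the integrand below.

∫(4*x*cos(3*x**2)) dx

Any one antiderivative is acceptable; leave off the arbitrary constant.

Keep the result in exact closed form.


Answer: 2*sin(3*x**2)/3.


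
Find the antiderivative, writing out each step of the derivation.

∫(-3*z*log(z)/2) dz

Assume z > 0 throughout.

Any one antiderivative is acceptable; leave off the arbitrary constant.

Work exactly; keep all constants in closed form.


Step 1. Integrate ∫(-3*z*log(z)/2) dz by parts with u = log(z), dv = (-3*z/2) dz, so v = -3*z**2/4 [assuming z > 0]: now -3*z**2*log(z)/4 + ∫(3*z/4) dz.
Step 2. Evaluate the standard form: now -3*z**2*log(z)/4 + 3*z**2/8.
Answer: -3*z**2*log(z)/4 + 3*z**2/8.


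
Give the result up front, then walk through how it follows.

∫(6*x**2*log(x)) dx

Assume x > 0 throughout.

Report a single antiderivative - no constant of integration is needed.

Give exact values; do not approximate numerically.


The answer is 2*x**3*log(x) - 2*x**3/3.
Step 1. Integrate ∫(6*x**2*log(x)) dx by parts with u = log(x), dv = (6*x**2) dx, so v = 2*x**3 [assuming x > 0]: now 2*x**3*log(x) + ∫(-2*x**2) dx.
Step 2. Evaluate the standard form: now 2*x**3*log(x) - 2*x**3/3.
Answer: 2*x**3*log(x) - 2*x**3/3.


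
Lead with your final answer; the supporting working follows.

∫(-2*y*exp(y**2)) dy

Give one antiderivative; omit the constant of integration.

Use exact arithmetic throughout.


The answer is -exp(y**2).
Step 1. Substitute u = y**2, turning ∫(-2*y*exp(y**2)) dy into ∫(-exp(u)) du: now ∫(-exp(u)) du.
Step 2. Evaluate the standard form: now -exp(u).
Step 3. Substitute back u = y**2: now -exp(y**2).
Answer: -exp(y**2).


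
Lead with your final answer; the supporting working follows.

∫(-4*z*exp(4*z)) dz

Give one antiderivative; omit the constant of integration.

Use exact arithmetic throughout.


The answer is -z*exp(4*z) + exp(4*z)/4.
Step 1. Integrate ∫(-4*z*exp(4*z)) dz by parts with u = z, dv = (-4*exp(4*z)) dz, so v = -exp(4*z): now -z*exp(4*z) + ∫(exp(4*z)) dz.
Step 2. Evaluate the standard form: now -z*exp(4*z) + exp(4*z)/4.
Answer: -z*exp(4*z) + exp(4*z)/4.


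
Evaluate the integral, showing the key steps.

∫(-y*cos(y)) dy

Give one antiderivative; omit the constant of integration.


Step 1. Integrate ∫(-y*cos(y)) dy by parts with u = y, dv = (-cos(y)) dy, so v = -sin(y): now -y*sin(y) + ∫(sin(y)) dy.
Step 2. Evaluate the standard form: now -y*sin(y) - cos(y).
Answer: -y*sin(y) - cos(y).


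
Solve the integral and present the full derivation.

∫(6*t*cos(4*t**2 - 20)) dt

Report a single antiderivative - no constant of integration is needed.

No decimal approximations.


Step 1. Substitute u = t**2 - 5, turning ∫(6*t*cos(4*t**2 - 20)) dt into ∫(3*cos(4*u)) du: now ∫(3*cos(4*u)) du.
Step 2. Evaluate the standard form: now 3*sin(4*u)/4.
Step 3. Substitute back u = t**2 - 5: now 3*sin(4*t**2 - 20)/4.
Answer: 3*sin(4*t**2 - 20)/4.


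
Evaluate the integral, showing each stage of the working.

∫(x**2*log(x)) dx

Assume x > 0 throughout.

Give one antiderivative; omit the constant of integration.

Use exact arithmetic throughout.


Step 1. Integrate ∫(x**2*log(x)) dx by parts with u = log(x), dv = (x**2) dx, so v = x**3/3 [assuming x > 0]: now x**3*log(x)/3 + ∫(-x**2/3) dx.
Step 2. Evaluate the standard form: now x**3*log(x)/3 - x**3/9.
Answer: x**3*log(x)/3 - x**3/9.


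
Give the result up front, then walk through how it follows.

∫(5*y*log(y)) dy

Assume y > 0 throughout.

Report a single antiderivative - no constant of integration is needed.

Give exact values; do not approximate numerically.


The answer is 5*y**2*log(y)/2 - 5*y**2/4.
Step 1. Integrate ∫(5*y*log(y)) dy by parts with u = log(y), dv = (5*y) dy, so v = 5*y**2/2 [assuming y > 0]: now 5*y**2*log(y)/2 + ∫(-5*y/2) dy.
Step 2. Evaluate the standard form: now 5*y**2*log(y)/2 - 5*y**2/4.
Answer: 5*y**2*log(y)/2 - 5*y**2/4.


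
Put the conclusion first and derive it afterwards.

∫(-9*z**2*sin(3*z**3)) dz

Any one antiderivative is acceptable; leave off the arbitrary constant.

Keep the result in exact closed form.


The answer is cos(3*z**3).
Step 1. Substitute u = z**3, turning ∫(-9*z**2*sin(3*z**3)) dz into ∫(-3*sin(3*u)) du: now ∫(-3*sin(3*u)) du.
Step 2. Evaluate the standard form: now cos(3*u).
Step 3. Substitute back u = z**3: now cos(3*z**3).
Answer: cos(3*z**3).


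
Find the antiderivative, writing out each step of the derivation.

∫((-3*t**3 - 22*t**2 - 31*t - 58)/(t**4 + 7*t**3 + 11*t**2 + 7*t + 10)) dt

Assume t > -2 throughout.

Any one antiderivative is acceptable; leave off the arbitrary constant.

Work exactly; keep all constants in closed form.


Step 1. Decompose ∫((-3*t**3 - 22*t**2 - 31*t - 58)/(t**4 + 7*t**3 + 11*t**2 + 7*t + 10)) dt by partial fractions, (-3*t**3 - 22*t**2 - 31*t - 58)/(t**4 + 7*t**3 + 11*t**2 + 7*t + 10) = -4/(t**2 + 1) + 1/(t + 5) - 4/(t + 2): now ∫(-4/(t + 2)) dt + ∫(1/(t + 5)) dt + ∫(-4/(t**2 + 1)) dt.
Step 2. Evaluate the standard form [assuming t > -2]: now -4*log(t + 2) + ∫(1/(t + 5)) dt + ∫(-4/(t**2 + 1)) dt.
Step 3. Evaluate the standard form [assuming t > -5]: now -4*log(t + 2) + log(t + 5) + ∫(-4/(t**2 + 1)) dt.
Step 4. Evaluate the standard form: now -4*log(t + 2) + log(t + 5) - 4*atan(t).
Answer: -4*log(t + 2) + log(t + 5) - 4*atan(t).


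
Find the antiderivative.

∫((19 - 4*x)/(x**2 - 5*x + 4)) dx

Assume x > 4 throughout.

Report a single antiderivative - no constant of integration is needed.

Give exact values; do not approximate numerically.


Answer: log(x - 4) - 5*log(x - 1).


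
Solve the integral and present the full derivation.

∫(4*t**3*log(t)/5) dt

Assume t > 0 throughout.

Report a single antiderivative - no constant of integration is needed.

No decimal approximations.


Step 1. Integrate ∫(4*t**3*log(t)/5) dt by parts with u = log(t), dv = (4*t**3/5) dt, so v = t**4/5 [assuming t > 0]: now t**4*log(t)/5 + ∫(-t**3/5) dt.
Step 2. Evaluate the standard form: now t**4*log(t)/5 - t**4/20.
Answer: t**4*log(t)/5 - t**4/20.


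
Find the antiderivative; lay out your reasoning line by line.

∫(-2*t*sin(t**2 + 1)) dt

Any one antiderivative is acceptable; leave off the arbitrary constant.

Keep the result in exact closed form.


Step 1. Substitute u = t**2 + 1, turning ∫(-2*t*sin(t**2 + 1)) dt into ∫(-sin(u)) du: now ∫(-sin(u)) du.
Step 2. Evaluate the standard form: now cos(u).
Step 3. Substitute back u = t**2 + 1: now cos(t**2 + 1).
Answer: cos(t**2 + 1).


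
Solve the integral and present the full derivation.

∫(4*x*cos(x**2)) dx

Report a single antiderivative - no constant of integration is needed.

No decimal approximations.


Step 1. Substitute u = x**2, turning ∫(4*x*cos(x**2)) dx into ∫(2*cos(u)) du: now ∫(2*cos(u)) du.
Step 2. Evaluate the standard form: now 2*sin(u).
Step 3. Substitute back u = x**2: now 2*sin(x**2).
Answer: 2*sin(x**2).


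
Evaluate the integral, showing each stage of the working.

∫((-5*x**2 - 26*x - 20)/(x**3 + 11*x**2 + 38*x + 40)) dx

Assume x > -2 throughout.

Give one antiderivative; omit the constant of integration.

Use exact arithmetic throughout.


Step 1. Decompose ∫((-5*x**2 - 26*x - 20)/(x**3 + 11*x**2 + 38*x + 40)) dx by partial fractions, (-5*x**2 - 26*x - 20)/(x**3 + 11*x**2 + 38*x + 40) = -5/(x + 5) - 2/(x + 4) + 2/(x + 2): now ∫(2/(x + 2)) dx + ∫(-2/(x + 4)) dx + ∫(-5/(x + 5)) dx.
Step 2. Evaluate the standard form [assuming x > -2]: now 2*log(x + 2) + ∫(-2/(x + 4)) dx + ∫(-5/(x + 5)) dx.
Step 3. Evaluate the standard form [assuming x > -4]: now 2*log(x + 2) - 2*log(x + 4) + ∫(-5/(x + 5)) dx.
Step 4. Evaluate the standard form [assuming x > -5]: now 2*log(x + 2) - 2*log(x + 4) - 5*log(x + 5).
Answer: 2*log(x + 2) - 2*log(x + 4) - 5*log(x + 5).


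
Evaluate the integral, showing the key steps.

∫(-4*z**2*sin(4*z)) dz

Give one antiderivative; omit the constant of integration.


Step 1. Integrate ∫(-4*z**2*sin(4*z)) dz by parts with u = z**2, dv = (-4*sin(4*z)) dz, so v = cos(4*z): now z**2*cos(4*z) + ∫(-2*z*cos(4*z)) dz.
Step 2. Integrate ∫(-2*z*cos(4*z)) dz by parts with u = z, dv = (-2*cos(4*z)) dz, so v = -sin(4*z)/2: now z**2*cos(4*z) - z*sin(4*z)/2 + ∫(sin(4*z)/2) dz.
Step 3. Evaluate the standard form: now z**2*cos(4*z) - z*sin(4*z)/2 - cos(4*z)/8.
Answer: z**2*cos(4*z) - z*sin(4*z)/2 - cos(4*z)/8.


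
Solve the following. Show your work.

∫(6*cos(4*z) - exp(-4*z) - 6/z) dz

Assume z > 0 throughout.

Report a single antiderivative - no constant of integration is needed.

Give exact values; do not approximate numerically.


Step 1. Rewrite: now ∫(-6/z) dz + ∫(-exp(-4*z)) dz + ∫(6*cos(4*z)) dz.
Step 2. Evaluate the standard form: now ∫(-6/z) dz + ∫(6*cos(4*z)) dz + exp(-4*z)/4.
Step 3. Evaluate the standard form [assuming z > 0]: now -6*log(z) + ∫(6*cos(4*z)) dz + exp(-4*z)/4.
Step 4. Evaluate the standard form: now -6*log(z) + 3*sin(4*z)/2 + exp(-4*z)/4.
Answer: -6*log(z) + 3*sin(4*z)/2 + exp(-4*z)/4.
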